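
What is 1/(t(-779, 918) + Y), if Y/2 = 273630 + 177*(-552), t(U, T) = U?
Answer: 1/351073 ≈ 2.8484e-6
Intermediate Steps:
Y = 351852 (Y = 2*(273630 + 177*(-552)) = 2*(273630 - 97704) = 2*175926 = 351852)
1/(t(-779, 918) + Y) = 1/(-779 + 351852) = 1/351073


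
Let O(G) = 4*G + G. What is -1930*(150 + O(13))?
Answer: -414950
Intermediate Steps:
O(G) = 5*G
-1930*(150 + O(13)) = -1930*(150 + 5*13) = -1930*(150 + 65) = -1930*215 = -414950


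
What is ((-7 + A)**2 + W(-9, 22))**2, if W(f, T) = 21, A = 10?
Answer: 900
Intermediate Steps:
((-7 + A)**2 + W(-9, 22))**2 = ((-7 + 10)**2 + 21)**2 = (3**2 + 21)**2 = (9 + 21)**2 = 30**2 = 900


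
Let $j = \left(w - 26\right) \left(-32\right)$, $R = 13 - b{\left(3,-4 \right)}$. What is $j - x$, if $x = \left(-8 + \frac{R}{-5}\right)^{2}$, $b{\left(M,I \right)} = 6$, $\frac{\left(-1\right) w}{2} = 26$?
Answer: $\frac{60191}{25} \approx 2407.6$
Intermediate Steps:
$w = -52$ ($w = \left(-2\right) 26 = -52$)
$R = 7$ ($R = 13 - 6 = 7$)
$j = 2496$ ($j = \left(-52 - 26\right) \left(-32\right) = \left(-78\right) \left(-32\right) = 2496$)
$x = \frac{2209}{25}$ ($x = \left(-8 + \frac{7}{-5}\right)^{2} = \left(-8 + 7 \left(- \frac{1}{5}\right)\right)^{2} = \left(-8 - \frac{7}{5}\right)^{2} = \left(- \frac{47}{5}\right)^{2} = \frac{2209}{25} \approx 88.36$)
$j - x = 2496 - \frac{2209}{25} = \frac{60191}{25}$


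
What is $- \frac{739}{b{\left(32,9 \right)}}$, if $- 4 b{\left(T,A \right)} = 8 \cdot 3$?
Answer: $\frac{739}{6} \approx 123.17$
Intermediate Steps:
$b{\left(T,A \right)} = -6$ ($b{\left(T,A \right)} = - \frac{8 \cdot 3}{4} = \left(- \frac{1}{4}\right) 24 = -6$)
$- \frac{739}{b{\left(32,9 \right)}} = - \frac{739}{-6} = \left(-739\right) \left(- \frac{1}{6}\right) = \frac{739}{6}$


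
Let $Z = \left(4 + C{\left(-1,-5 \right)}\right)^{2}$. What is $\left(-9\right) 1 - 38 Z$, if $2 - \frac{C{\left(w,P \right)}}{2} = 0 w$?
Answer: $-2441$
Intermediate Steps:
$C{\left(w,P \right)} = 4$ ($C{\left(w,P \right)} = 4 - 2 \cdot 0 w = 4 - 0 = 4 + 0 = 4$)
$Z = 64$ ($Z = \left(4 + 4\right)^{2} = 8^{2} = 64$)
$\left(-9\right) 1 - 38 Z = \left(-9\right) 1 - 2432 = -9 - 2432 = -2441$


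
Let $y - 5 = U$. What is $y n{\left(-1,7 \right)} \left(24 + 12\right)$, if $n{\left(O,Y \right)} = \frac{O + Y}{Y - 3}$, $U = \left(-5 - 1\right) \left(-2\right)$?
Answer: $918$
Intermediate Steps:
$U = 12$ ($U = \left(-6\right) \left(-2\right) = 12$)
$n{\left(O,Y \right)} = \frac{O + Y}{-3 + Y}$
$y = 17$ ($y = 5 + 12 = 17$)
$y n{\left(-1,7 \right)} \left(24 + 12\right) = 17 \frac{-1 + 7}{-3 + 7} \left(24 + 12\right) = 17 \cdot \frac{1}{4} \cdot 6 \cdot 36 = 17 \cdot \frac{3}{2} \cdot 36 = \frac{51}{2} \cdot 36 = 918$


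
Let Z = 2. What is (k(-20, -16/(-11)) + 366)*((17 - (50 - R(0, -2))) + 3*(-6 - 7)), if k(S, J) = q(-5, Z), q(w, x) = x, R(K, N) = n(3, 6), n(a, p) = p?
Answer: -24288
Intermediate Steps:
R(K, N) = 6
k(S, J) = 2
(k(-20, -16/(-11)) + 366)*((17 - (50 - R(0, -2))) + 3*(-6 - 7)) = (2 + 366)*((17 - (50 - 1*6)) + 3*(-6 - 7)) = 368*((17 - (50 - 6)) + 3*(-13)) = 368*((17 - 1*44) - 39) = 368*((17 - 44) - 39) = 368*(-27 - 39) = 368*(-66) = -24288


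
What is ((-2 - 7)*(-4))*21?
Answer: 756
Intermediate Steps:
((-2 - 7)*(-4))*21 = -9*(-4)*21 = 36*21 = 756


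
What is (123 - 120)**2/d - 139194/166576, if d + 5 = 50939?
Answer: -590684001/707031832 ≈ -0.83544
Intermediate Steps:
d = 50934 (d = -5 + 50939 = 50934)
(123 - 120)**2/d - 139194/166576 = (123 - 120)**2/50934 - 139194/166576 = 3**2*(1/50934) - 139194*1/166576 = 9*(1/50934) - 69597/83288 = 3/16978 - 69597/83288 = -590684001/707031832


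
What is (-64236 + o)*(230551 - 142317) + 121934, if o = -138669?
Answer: -17902997836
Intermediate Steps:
(-64236 + o)*(230551 - 142317) + 121934 = (-64236 - 138669)*(230551 - 142317) + 121934 = -202905*88234 + 121934 = -17903119770 + 121934 = -17902997836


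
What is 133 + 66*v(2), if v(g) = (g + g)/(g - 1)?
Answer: 397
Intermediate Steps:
v(g) = 2*g/(-1 + g) (v(g) = (2*g)/(-1 + g) = 2*g/(-1 + g))
133 + 66*v(2) = 133 + 66*(2*2/(-1 + 2)) = 133 + 66*(2*2/1) = 133 + 66*(2*2*1) = 133 + 66*4 = 133 + 264 = 397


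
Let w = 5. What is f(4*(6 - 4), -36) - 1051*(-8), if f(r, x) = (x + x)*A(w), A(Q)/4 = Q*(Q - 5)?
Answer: 8408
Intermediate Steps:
A(Q) = 4*Q*(-5 + Q) (A(Q) = 4*(Q*(Q - 5)) = 4*(Q*(-5 + Q)) = 4*Q*(-5 + Q))
f(r, x) = 0 (f(r, x) = (x + x)*(4*5*(-5 + 5)) = (2*x)*(4*5*0) = (2*x)*0 = 0)
f(4*(6 - 4), -36) - 1051*(-8) = 0 - 1051*(-8) = 0 - 1*(-8408) = 0 + 8408 = 8408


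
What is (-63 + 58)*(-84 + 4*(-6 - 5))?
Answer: 640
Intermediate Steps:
(-63 + 58)*(-84 + 4*(-6 - 5)) = -5*(-84 + 4*(-11)) = -5*(-84 - 44) = -5*(-128) = 640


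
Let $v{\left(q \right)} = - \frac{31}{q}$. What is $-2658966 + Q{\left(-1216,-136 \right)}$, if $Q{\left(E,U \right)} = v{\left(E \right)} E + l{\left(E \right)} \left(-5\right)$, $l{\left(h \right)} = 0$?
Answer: $-2658997$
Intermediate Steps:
$Q{\left(E,U \right)} = -31$ ($Q{\left(E,U \right)} = - \frac{31}{E} E + 0 \left(-5\right) = -31 + 0 = -31$)
$-2658966 + Q{\left(-1216,-136 \right)} = -2658966 - 31 = -2658997$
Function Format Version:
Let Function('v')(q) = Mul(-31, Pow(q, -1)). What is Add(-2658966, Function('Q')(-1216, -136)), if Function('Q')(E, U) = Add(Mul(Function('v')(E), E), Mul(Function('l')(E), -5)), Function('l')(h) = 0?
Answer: -2658997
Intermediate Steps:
Function('Q')(E, U) = -31 (Function('Q')(E, U) = Add(Mul(Mul(-31, Pow(E, -1)), E), Mul(0, -5)) = Add(-31, 0) = -31)
Add(-2658966, Function('Q')(-1216, -136)) = Add(-2658966, -31) = -2658997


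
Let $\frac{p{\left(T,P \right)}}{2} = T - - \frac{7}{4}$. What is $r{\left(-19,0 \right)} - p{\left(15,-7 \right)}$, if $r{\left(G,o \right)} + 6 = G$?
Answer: $- \frac{117}{2} \approx -58.5$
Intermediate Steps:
$r{\left(G,o \right)} = -6 + G$
$p{\left(T,P \right)} = \frac{7}{2} + 2 T$ ($p{\left(T,P \right)} = 2 \left(T - - \frac{7}{4}\right) = 2 \left(T + \frac{7}{4}\right) = 2 \left(\frac{7}{4} + T\right) = \frac{7}{2} + 2 T$)
$r{\left(-19,0 \right)} - p{\left(15,-7 \right)} = \left(-6 - 19\right) - \left(\frac{7}{2} + 2 \cdot 15\right) = -25 - \left(\frac{7}{2} + 30\right) = -25 - \frac{67}{2} = - \frac{117}{2}$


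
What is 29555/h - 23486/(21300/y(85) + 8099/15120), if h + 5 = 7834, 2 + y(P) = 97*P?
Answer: -3272175371104915/434862987179 ≈ -7524.6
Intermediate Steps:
y(P) = -2 + 97*P
h = 7829 (h = -5 + 7834 = 7829)
29555/h - 23486/(21300/y(85) + 8099/15120) = 29555/7829 - 23486/(21300/(-2 + 97*85) + 8099/15120) = 29555*(1/7829) - 23486/(21300/(-2 + 8245) + 8099*(1/15120)) = 29555/7829 - 23486/(21300/8243 + 1157/2160) = 29555/7829 - 23486/55545151/17804880 = 29555/7829 - 23486*17804880/55545151 = 29555/7829 - 418165411680/55545151 = -3272175371104915/434862987179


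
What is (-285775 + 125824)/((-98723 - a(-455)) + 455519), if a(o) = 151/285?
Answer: -45586035/101686709 ≈ -0.44830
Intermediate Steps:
a(o) = 151/285 (a(o) = 151*(1/285) = 151/285)
(-285775 + 125824)/((-98723 - a(-455)) + 455519) = (-285775 + 125824)/((-98723 - 1*151/285) + 455519) = -159951/((-98723 - 151/285) + 455519) = -159951/(-28136206/285 + 455519) = -159951/101686709/285 = -159951*285/101686709 = -45586035/101686709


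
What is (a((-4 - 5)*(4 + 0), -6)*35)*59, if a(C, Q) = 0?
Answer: 0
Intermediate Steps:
(a((-4 - 5)*(4 + 0), -6)*35)*59 = (0*35)*59 = 0*59 = 0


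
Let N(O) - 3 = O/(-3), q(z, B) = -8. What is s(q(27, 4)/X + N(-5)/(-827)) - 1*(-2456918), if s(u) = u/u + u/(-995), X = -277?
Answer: 336008642914603/136760163 ≈ 2.4569e+6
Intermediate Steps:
N(O) = 3 - O/3 (N(O) = 3 + O/(-3) = 3 + O*(-⅓) = 3 - O/3)
s(u) = 1 - u/995 (s(u) = 1 + u*(-1/995) = 1 - u/995)
s(q(27, 4)/X + N(-5)/(-827)) - 1*(-2456918) = (1 - (-8/(-277) + (3 - ⅓*(-5))/(-827))/995) - 1*(-2456918) = (1 - (-8*(-1/277) + (3 + 5/3)*(-1/827))/995) + 2456918 = (1 - (8/277 + (14/3)*(-1/827))/995) + 2456918 = (1 - (8/277 - 14/2481)/995) + 2456918 = (1 - 1/995*15970/687237) + 2456918 = (1 - 3194/136760163) + 2456918 = 136756969/136760163 + 2456918 = 336008642914603/136760163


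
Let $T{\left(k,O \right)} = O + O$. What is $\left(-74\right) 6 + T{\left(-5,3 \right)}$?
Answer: $-438$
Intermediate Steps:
$T{\left(k,O \right)} = 2 O$
$\left(-74\right) 6 + T{\left(-5,3 \right)} = \left(-74\right) 6 + 2 \cdot 3 = -444 + 6 = -438$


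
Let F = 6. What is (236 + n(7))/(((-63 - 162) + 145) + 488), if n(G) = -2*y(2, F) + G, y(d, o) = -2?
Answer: 247/408 ≈ 0.60539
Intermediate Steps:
n(G) = 4 + G (n(G) = -2*(-2) + G = 4 + G)
(236 + n(7))/(((-63 - 162) + 145) + 488) = (236 + (4 + 7))/(((-63 - 162) + 145) + 488) = (236 + 11)/((-225 + 145) + 488) = 247/(-80 + 488) = 247/408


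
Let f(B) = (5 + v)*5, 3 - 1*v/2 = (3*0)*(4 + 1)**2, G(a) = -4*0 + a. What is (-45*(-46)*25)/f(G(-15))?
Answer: 10350/11 ≈ 940.91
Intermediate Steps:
G(a) = a (G(a) = 0 + a = a)
v = 6 (v = 6 - 2*3*0*(4 + 1)**2 = 6 - 0*5**2 = 6 - 0*25 = 6 - 2*0 = 6 + 0 = 6)
f(B) = 55 (f(B) = (5 + 6)*5 = 11*5 = 55)
(-45*(-46)*25)/f(G(-15)) = (-45*(-46)*25)/55 = (2070*25)*(1/55) = 51750*(1/55) = 10350/11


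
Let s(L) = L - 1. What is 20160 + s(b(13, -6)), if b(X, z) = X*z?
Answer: 20081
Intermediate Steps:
s(L) = -1 + L
20160 + s(b(13, -6)) = 20160 + (-1 + 13*(-6)) = 20160 + (-1 - 78) = 20160 - 79 = 20081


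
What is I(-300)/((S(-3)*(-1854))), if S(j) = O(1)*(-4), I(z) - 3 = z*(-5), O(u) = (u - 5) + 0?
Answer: -167/3296 ≈ -0.050667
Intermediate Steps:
O(u) = -5 + u (O(u) = (-5 + u) + 0 = -5 + u)
I(z) = 3 - 5*z (I(z) = 3 + z*(-5) = 3 - 5*z)
S(j) = 16 (S(j) = (-5 + 1)*(-4) = -4*(-4) = 16)
I(-300)/((S(-3)*(-1854))) = (3 - 5*(-300))/((16*(-1854))) = (3 + 1500)/(-29664) = 1503*(-1/29664) = -167/3296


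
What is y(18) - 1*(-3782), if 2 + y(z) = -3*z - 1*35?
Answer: 3691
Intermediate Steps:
y(z) = -37 - 3*z (y(z) = -2 + (-3*z - 1*35) = -2 + (-3*z - 35) = -2 + (-35 - 3*z) = -37 - 3*z)
y(18) - 1*(-3782) = (-37 - 3*18) - 1*(-3782) = (-37 - 54) + 3782 = -91 + 3782 = 3691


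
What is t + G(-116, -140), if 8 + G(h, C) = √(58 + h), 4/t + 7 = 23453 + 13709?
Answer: -297236/37155 + I*√58 ≈ -7.9999 + 7.6158*I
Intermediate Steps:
t = 4/37155 (t = 4/(-7 + (23453 + 13709)) = 4/(-7 + 37162) = 4/37155 ≈ 0.00010766)
G(h, C) = -8 + √(58 + h)
t + G(-116, -140) = 4/37155 + (-8 + √(58 - 116)) = 4/37155 + (-8 + √(-58)) = 4/37155 + (-8 + I*√58) = -297236/37155 + I*√58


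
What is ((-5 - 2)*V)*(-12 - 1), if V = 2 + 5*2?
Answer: 1092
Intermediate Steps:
V = 12 (V = 2 + 10 = 12)
((-5 - 2)*V)*(-12 - 1) = ((-5 - 2)*12)*(-12 - 1) = -7*12*(-13) = -84*(-13) = 1092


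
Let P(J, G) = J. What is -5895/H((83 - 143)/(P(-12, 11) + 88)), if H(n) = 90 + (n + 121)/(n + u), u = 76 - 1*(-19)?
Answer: -5276025/81692 ≈ -64.584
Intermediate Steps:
u = 95 (u = 76 + 19 = 95)
H(n) = 90 + (121 + n)/(95 + n) (H(n) = 90 + (n + 121)/(n + 95) = 90 + (121 + n)/(95 + n))
-5895/H((83 - 143)/(P(-12, 11) + 88)) = -5895*(95 + (83 - 143)/(-12 + 88))/(13*(667 + 7*((83 - 143)/(-12 + 88)))) = -5895*(95 - 60/76)/(13*(667 + 7*(-60/76))) = -5895*(95 - 60*1/76)/(13*(667 + 7*(-60*1/76))) = -5895*(95 - 15/19)/(13*(667 + 7*(-15/19))) = -5895*1790/(247*(667 - 105/19)) = -5895/(13*(19/1790)*(12568/19)) = -5895/81692/895 = -5895*895/81692 = -5276025/81692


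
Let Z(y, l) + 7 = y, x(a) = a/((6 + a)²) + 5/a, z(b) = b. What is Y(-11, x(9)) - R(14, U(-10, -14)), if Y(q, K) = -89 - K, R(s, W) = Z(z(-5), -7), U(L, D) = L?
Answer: -17459/225 ≈ -77.596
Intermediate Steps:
x(a) = 5/a + a/(6 + a)² (x(a) = a/(6 + a)² + 5/a = 5/a + a/(6 + a)²)
Z(y, l) = -7 + y
R(s, W) = -12 (R(s, W) = -7 - 5 = -12)
Y(-11, x(9)) - R(14, U(-10, -14)) = (-89 - (5/9 + 9/(6 + 9)²)) - 1*(-12) = (-89 - (5*(⅑) + 9/15²)) + 12 = (-89 - (5/9 + 9*(1/225))) + 12 = (-89 - (5/9 + 1/25)) + 12 = (-89 - 1*134/225) + 12 = (-89 - 134/225) + 12 = -20159/225 + 12 = -17459/225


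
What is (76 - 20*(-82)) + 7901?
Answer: 9617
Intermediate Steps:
(76 - 20*(-82)) + 7901 = (76 + 1640) + 7901 = 1716 + 7901 = 9617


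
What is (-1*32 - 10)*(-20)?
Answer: 840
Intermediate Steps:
(-1*32 - 10)*(-20) = (-32 - 10)*(-20) = -42*(-20) = 840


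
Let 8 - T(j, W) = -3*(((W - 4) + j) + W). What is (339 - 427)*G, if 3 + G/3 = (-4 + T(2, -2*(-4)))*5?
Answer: -59928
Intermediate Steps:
T(j, W) = -4 + 3*j + 6*W (T(j, W) = 8 - (-3)*(((W - 4) + j) + W) = 8 - (-3)*(((-4 + W) + j) + W) = 8 - (-3)*((-4 + W + j) + W) = 8 - (-3)*(-4 + j + 2*W) = 8 - (12 - 6*W - 3*j) = 8 + (-12 + 3*j + 6*W) = -4 + 3*j + 6*W)
G = 681 (G = -9 + 3*((-4 + (-4 + 3*2 + 6*(-2*(-4))))*5) = -9 + 3*((-4 + (-4 + 6 + 6*8))*5) = -9 + 3*((-4 + (-4 + 6 + 48))*5) = -9 + 3*((-4 + 50)*5) = -9 + 3*(46*5) = -9 + 3*230 = -9 + 690 = 681)
(339 - 427)*G = (339 - 427)*681 = -88*681 = -59928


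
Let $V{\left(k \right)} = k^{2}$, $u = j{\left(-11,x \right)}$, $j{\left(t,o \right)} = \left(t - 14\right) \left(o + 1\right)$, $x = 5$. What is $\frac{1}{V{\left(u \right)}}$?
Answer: $\frac{1}{22500} \approx 4.4444 \cdot 10^{-5}$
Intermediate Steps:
$j{\left(t,o \right)} = \left(1 + o\right) \left(-14 + t\right)$ ($j{\left(t,o \right)} = \left(-14 + t\right) \left(1 + o\right) = \left(1 + o\right) \left(-14 + t\right)$)
$u = -150$ ($u = -14 - 11 - 70 + 5 \left(-11\right) = -14 - 11 - 70 - 55 = -150$)
$\frac{1}{V{\left(u \right)}} = \frac{1}{\left(-150\right)^{2}} = \frac{1}{22500}$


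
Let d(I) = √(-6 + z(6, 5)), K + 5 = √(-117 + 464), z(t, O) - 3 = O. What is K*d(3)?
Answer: √2*(-5 + √347) ≈ 19.273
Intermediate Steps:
z(t, O) = 3 + O
K = -5 + √347 (K = -5 + √(-117 + 464) = -5 + √347 ≈ 13.628)
d(I) = √2 (d(I) = √(-6 + (3 + 5)) = √(-6 + 8) = √2)
K*d(3) = (-5 + √347)*√2 = √2*(-5 + √347)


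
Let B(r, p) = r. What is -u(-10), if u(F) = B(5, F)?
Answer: -5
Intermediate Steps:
u(F) = 5
-u(-10) = -1*5 = -5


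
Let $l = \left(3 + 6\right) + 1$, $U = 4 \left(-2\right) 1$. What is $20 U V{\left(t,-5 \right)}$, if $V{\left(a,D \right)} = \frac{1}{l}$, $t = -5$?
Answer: $-16$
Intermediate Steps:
$U = -8$ ($U = \left(-8\right) 1 = -8$)
$l = 10$ ($l = 9 + 1 = 10$)
$V{\left(a,D \right)} = \frac{1}{10}$
$20 U V{\left(t,-5 \right)} = 20 \left(-8\right) \frac{1}{10} = \left(-160\right) \frac{1}{10} = -16$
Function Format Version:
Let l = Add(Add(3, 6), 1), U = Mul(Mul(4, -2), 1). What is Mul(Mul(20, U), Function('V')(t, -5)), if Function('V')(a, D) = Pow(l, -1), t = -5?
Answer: -16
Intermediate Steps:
U = -8 (U = Mul(-8, 1) = -8)
l = 10 (l = Add(9, 1) = 10)
Function('V')(a, D) = Rational(1, 10) (Function('V')(a, D) = Pow(10, -1) = Rational(1, 10))
Mul(Mul(20, U), Function('V')(t, -5)) = Mul(Mul(20, -8), Rational(1, 10)) = Mul(-160, Rational(1, 10)) = -16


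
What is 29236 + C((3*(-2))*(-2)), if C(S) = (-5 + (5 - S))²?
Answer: 29380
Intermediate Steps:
C(S) = S² (C(S) = (-S)² = S²)
29236 + C((3*(-2))*(-2)) = 29236 + ((3*(-2))*(-2))² = 29236 + (-6*(-2))² = 29236 + 12² = 29236 + 144 = 29380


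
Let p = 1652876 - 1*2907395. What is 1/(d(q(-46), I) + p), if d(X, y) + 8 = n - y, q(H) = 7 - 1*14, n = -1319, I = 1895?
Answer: -1/1257741 ≈ -7.9508e-7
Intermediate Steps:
q(H) = -7 (q(H) = 7 - 14 = -7)
d(X, y) = -1327 - y (d(X, y) = -8 + (-1319 - y) = -1327 - y)
p = -1254519 (p = 1652876 - 2907395 = -1254519)
1/(d(q(-46), I) + p) = 1/((-1327 - 1*1895) - 1254519) = 1/((-1327 - 1895) - 1254519) = 1/(-3222 - 1254519) = 1/(-1257741) = -1/1257741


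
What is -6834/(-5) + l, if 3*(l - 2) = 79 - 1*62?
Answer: 20617/15 ≈ 1374.5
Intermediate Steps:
l = 23/3 (l = 2 + (79 - 1*62)/3 = 2 + (79 - 62)/3 = 2 + (1/3)*17 = 2 + 17/3 = 23/3 ≈ 7.6667)
-6834/(-5) + l = -6834/(-5) + 23/3 = -6834*(-1)/5 + 23/3 = -67*(-102/5) + 23/3 = 6834/5 + 23/3 = 20617/15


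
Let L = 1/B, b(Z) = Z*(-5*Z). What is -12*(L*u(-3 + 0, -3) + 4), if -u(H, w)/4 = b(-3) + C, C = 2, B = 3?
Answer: -736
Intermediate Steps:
b(Z) = -5*Z²
L = ⅓ (L = 1/3 = ⅓ ≈ 0.33333)
u(H, w) = 172 (u(H, w) = -4*(-5*(-3)² + 2) = -4*(-5*9 + 2) = -4*(-45 + 2) = -4*(-43) = 172)
-12*(L*u(-3 + 0, -3) + 4) = -12*((⅓)*172 + 4) = -12*(172/3 + 4) = -12*184/3 = -736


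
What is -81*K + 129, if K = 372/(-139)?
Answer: 48063/139 ≈ 345.78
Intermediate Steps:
K = -372/139 (K = 372*(-1/139) = -372/139 ≈ -2.6763)
-81*K + 129 = -81*(-372/139) + 129 = 30132/139 + 129 = 48063/139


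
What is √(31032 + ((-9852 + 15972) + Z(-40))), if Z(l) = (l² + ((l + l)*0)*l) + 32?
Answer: 8*√606 ≈ 196.94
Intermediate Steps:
Z(l) = 32 + l² (Z(l) = (l² + ((2*l)*0)*l) + 32 = (l² + 0*l) + 32 = (l² + 0) + 32 = l² + 32 = 32 + l²)
√(31032 + ((-9852 + 15972) + Z(-40))) = √(31032 + ((-9852 + 15972) + (32 + (-40)²))) = √(31032 + (6120 + (32 + 1600))) = √(31032 + (6120 + 1632)) = √(31032 + 7752) = √38784 = 8*√606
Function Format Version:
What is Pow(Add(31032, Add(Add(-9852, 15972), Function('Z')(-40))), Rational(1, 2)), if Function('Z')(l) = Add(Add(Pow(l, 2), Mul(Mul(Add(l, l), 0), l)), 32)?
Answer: Mul(8, Pow(606, Rational(1, 2))) ≈ 196.94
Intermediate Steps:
Function('Z')(l) = Add(32, Pow(l, 2)) (Function('Z')(l) = Add(Add(Pow(l, 2), Mul(Mul(Mul(2, l), 0), l)), 32) = Add(Add(Pow(l, 2), Mul(0, l)), 32) = Add(Add(Pow(l, 2), 0), 32) = Add(Pow(l, 2), 32) = Add(32, Pow(l, 2)))
Pow(Add(31032, Add(Add(-9852, 15972), Function('Z')(-40))), Rational(1, 2)) = Pow(Add(31032, Add(Add(-9852, 15972), Add(32, Pow(-40, 2)))), Rational(1, 2)) = Pow(Add(31032, Add(6120, Add(32, 1600))), Rational(1, 2)) = Pow(Add(31032, Add(6120, 1632)), Rational(1, 2)) = Pow(Add(31032, 7752), Rational(1, 2)) = Pow(38784, Rational(1, 2)) = Mul(8, Pow(606, Rational(1, 2)))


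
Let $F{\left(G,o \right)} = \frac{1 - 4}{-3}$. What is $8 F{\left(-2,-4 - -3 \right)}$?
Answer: $8$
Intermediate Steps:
$F{\left(G,o \right)} = 1$ ($F{\left(G,o \right)} = \left(-3\right) \left(- \frac{1}{3}\right) = 1$)
$8 F{\left(-2,-4 - -3 \right)} = 8 \cdot 1 = 8$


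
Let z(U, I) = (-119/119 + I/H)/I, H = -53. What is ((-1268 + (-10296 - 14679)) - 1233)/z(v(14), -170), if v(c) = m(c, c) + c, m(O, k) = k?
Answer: 247558760/117 ≈ 2.1159e+6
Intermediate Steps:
v(c) = 2*c (v(c) = c + c = 2*c)
z(U, I) = (-1 - I/53)/I (z(U, I) = (-119/119 + I/(-53))/I = (-119*1/119 + I*(-1/53))/I = (-1 - I/53)/I)
((-1268 + (-10296 - 14679)) - 1233)/z(v(14), -170) = ((-1268 + (-10296 - 14679)) - 1233)/(((1/53)*(-53 - 1*(-170))/(-170))) = ((-1268 - 24975) - 1233)/(((1/53)*(-1/170)*(-53 + 170))) = (-26243 - 1233)/(((1/53)*(-1/170)*117)) = -27476/(-117/9010) = -27476*(-9010/117) = 247558760/117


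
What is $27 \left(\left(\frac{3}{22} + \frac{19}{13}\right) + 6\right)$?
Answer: $\frac{58671}{286} \approx 205.14$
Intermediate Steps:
$27 \left(\left(\frac{3}{22} + \frac{19}{13}\right) + 6\right) = 27 \left(\frac{457}{286} + 6\right) = 27 \cdot \frac{2173}{286} = \frac{58671}{286}$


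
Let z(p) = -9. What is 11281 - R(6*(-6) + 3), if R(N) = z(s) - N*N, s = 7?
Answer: 12379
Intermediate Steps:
R(N) = -9 - N² (R(N) = -9 - N*N = -9 - N²)
11281 - R(6*(-6) + 3) = 11281 - (-9 - (6*(-6) + 3)²) = 11281 - (-9 - (-36 + 3)²) = 11281 - (-9 - 1*(-33)²) = 11281 - (-9 - 1*1089) = 11281 - (-9 - 1089) = 11281 - 1*(-1098) = 11281 + 1098 = 12379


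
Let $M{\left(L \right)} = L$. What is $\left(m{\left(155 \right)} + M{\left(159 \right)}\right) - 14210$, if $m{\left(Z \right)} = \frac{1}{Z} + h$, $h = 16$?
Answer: $- \frac{2175424}{155} \approx -14035.0$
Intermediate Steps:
$m{\left(Z \right)} = 16 + \frac{1}{Z}$ ($m{\left(Z \right)} = \frac{1}{Z} + 16 = 16 + \frac{1}{Z}$)
$\left(m{\left(155 \right)} + M{\left(159 \right)}\right) - 14210 = \left(\left(16 + \frac{1}{155}\right) + 159\right) - 14210 = \left(\frac{2481}{155} + 159\right) - 14210 = \frac{27126}{155} - 14210 = - \frac{2175424}{155}$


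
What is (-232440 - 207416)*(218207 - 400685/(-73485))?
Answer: -1410648285188096/14697 ≈ -9.5982e+10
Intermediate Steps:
(-232440 - 207416)*(218207 - 400685/(-73485)) = -439856*(218207 - 400685*(-1/73485)) = -439856*(218207 + 80137/14697) = -439856*3207068416/14697 = -1410648285188096/14697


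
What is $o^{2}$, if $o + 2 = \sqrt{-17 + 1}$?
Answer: $-12 - 16 i \approx -12.0 - 16.0 i$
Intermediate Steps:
$o = -2 + 4 i$ ($o = -2 + \sqrt{-17 + 1} = -2 + \sqrt{-16} = -2 + 4 i \approx -2.0 + 4.0 i$)
$o^{2} = \left(-2 + 4 i\right)^{2}$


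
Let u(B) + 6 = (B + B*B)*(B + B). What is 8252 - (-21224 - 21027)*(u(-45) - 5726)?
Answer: -7771302680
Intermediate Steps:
u(B) = -6 + 2*B*(B + B²) (u(B) = -6 + (B + B*B)*(B + B) = -6 + (B + B²)*(2*B) = -6 + 2*B*(B + B²))
8252 - (-21224 - 21027)*(u(-45) - 5726) = 8252 - (-21224 - 21027)*((-6 + 2*(-45)² + 2*(-45)³) - 5726) = 8252 - (-42251)*((-6 + 2*2025 + 2*(-91125)) - 5726) = 8252 - (-42251)*((-6 + 4050 - 182250) - 5726) = 8252 - (-42251)*(-178206 - 5726) = 8252 - (-42251)*(-183932) = 8252 - 1*7771310932 = 8252 - 7771310932 = -7771302680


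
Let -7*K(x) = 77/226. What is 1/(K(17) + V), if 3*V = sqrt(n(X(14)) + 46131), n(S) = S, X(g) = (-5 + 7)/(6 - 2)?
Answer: 22374/2356211405 + 76614*sqrt(184526)/2356211405 ≈ 0.013977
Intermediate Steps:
X(g) = 1/2 (X(g) = 2/4 = 2*(1/4) = 1/2)
K(x) = -11/226
V = sqrt(184526)/6 (V = sqrt(1/2 + 46131)/3 = sqrt(92263/2)/3 = (sqrt(184526)/2)/3 = sqrt(184526)/6 ≈ 71.594)
1/(K(17) + V) = 1/(-11/226 + sqrt(184526)/6)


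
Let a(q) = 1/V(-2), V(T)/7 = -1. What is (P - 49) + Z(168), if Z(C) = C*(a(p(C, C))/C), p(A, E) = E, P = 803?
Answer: 5277/7 ≈ 753.86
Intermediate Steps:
V(T) = -7 (V(T) = 7*(-1) = -7)
a(q) = -1/7 (a(q) = 1/(-7) = -1/7)
Z(C) = -1/7 (Z(C) = C*(-1/(7*C)) = -1/7)
(P - 49) + Z(168) = (803 - 49) - 1/7 = 754 - 1/7 = 5277/7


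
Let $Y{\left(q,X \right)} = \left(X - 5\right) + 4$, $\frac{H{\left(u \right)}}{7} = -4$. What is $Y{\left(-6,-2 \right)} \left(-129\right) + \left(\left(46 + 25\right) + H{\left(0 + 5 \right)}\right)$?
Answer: $430$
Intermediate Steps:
$H{\left(u \right)} = -28$ ($H{\left(u \right)} = 7 \left(-4\right) = -28$)
$Y{\left(q,X \right)} = -1 + X$ ($Y{\left(q,X \right)} = \left(-5 + X\right) + 4 = -1 + X$)
$Y{\left(-6,-2 \right)} \left(-129\right) + \left(\left(46 + 25\right) + H{\left(0 + 5 \right)}\right) = \left(-1 - 2\right) \left(-129\right) + \left(\left(46 + 25\right) - 28\right) = \left(-3\right) \left(-129\right) + \left(71 - 28\right) = 387 + 43 = 430$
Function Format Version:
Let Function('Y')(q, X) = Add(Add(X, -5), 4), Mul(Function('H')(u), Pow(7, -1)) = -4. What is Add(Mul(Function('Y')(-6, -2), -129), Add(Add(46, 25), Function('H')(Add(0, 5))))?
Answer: 430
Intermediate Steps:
Function('H')(u) = -28 (Function('H')(u) = Mul(7, -4) = -28)
Function('Y')(q, X) = Add(-1, X) (Function('Y')(q, X) = Add(Add(-5, X), 4) = Add(-1, X))
Add(Mul(Function('Y')(-6, -2), -129), Add(Add(46, 25), Function('H')(Add(0, 5)))) = Add(Mul(Add(-1, -2), -129), Add(Add(46, 25), -28)) = Add(Mul(-3, -129), Add(71, -28)) = Add(387, 43) = 430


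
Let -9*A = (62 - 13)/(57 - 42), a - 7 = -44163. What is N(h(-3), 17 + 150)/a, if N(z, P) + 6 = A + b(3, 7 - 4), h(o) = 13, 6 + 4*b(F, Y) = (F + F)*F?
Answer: 227/2980530 ≈ 7.6161e-5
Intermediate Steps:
a = -44156 (a = 7 - 44163 = -44156)
b(F, Y) = -3/2 + F²/2 (b(F, Y) = -3/2 + ((F + F)*F)/4 = -3/2 + ((2*F)*F)/4 = -3/2 + (2*F²)/4 = -3/2 + F²/2)
A = -49/135 (A = -(62 - 13)/(9*(57 - 42)) = -49/(9*15) = -⅑*49/15 = -49/135 ≈ -0.36296)
N(z, P) = -454/135 (N(z, P) = -6 + (-49/135 + (-3/2 + (½)*3²)) = -6 + (-49/135 + (-3/2 + (½)*9)) = -6 + (-49/135 + (-3/2 + 9/2)) = -6 + (-49/135 + 3) = -6 + 356/135 = -454/135)
N(h(-3), 17 + 150)/a = -454/135/(-44156) = -454/135*(-1/44156) = 227/2980530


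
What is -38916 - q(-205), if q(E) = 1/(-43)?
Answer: -1673387/43 ≈ -38916.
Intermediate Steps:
q(E) = -1/43
-38916 - q(-205) = -38916 - 1*(-1/43) = -38916 + 1/43 = -1673387/43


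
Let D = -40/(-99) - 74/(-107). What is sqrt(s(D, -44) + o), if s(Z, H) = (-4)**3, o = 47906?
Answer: sqrt(47842) ≈ 218.73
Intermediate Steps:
D = 11606/10593 (D = -40*(-1/99) - 74*(-1/107) = 40/99 + 74/107 = 11606/10593 ≈ 1.0956)
s(Z, H) = -64
sqrt(s(D, -44) + o) = sqrt(-64 + 47906) = sqrt(47842)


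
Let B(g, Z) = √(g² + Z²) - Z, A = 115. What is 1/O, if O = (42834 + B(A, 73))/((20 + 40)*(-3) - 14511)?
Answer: -628201851/1828484567 + 14691*√18554/1828484567 ≈ -0.34247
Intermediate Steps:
B(g, Z) = √(Z² + g²) - Z
O = -42761/14691 - √18554/14691 (O = (42834 + (√(73² + 115²) - 1*73))/((20 + 40)*(-3) - 14511) = (42834 + (√(5329 + 13225) - 73))/(60*(-3) - 14511) = (42834 + (√18554 - 73))/(-180 - 14511) = (42834 + (-73 + √18554))/(-14691) = (42761 + √18554)*(-1/14691) = -42761/14691 - √18554/14691 ≈ -2.9200)
1/O = 1/(-42761/14691 - √18554/14691)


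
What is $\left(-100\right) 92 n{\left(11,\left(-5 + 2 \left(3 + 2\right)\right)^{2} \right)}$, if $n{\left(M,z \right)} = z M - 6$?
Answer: $-2474800$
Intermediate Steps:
$n{\left(M,z \right)} = -6 + M z$ ($n{\left(M,z \right)} = M z - 6 = -6 + M z$)
$\left(-100\right) 92 n{\left(11,\left(-5 + 2 \left(3 + 2\right)\right)^{2} \right)} = \left(-100\right) 92 \left(-6 + 11 \left(-5 + 2 \left(3 + 2\right)\right)^{2}\right) = - 9200 \left(-6 + 11 \left(-5 + 2 \cdot 5\right)^{2}\right) = - 9200 \left(-6 + 11 \left(-5 + 10\right)^{2}\right) = - 9200 \left(-6 + 11 \cdot 5^{2}\right) = - 9200 \left(-6 + 11 \cdot 25\right) = - 9200 \left(-6 + 275\right) = \left(-9200\right) 269 = -2474800$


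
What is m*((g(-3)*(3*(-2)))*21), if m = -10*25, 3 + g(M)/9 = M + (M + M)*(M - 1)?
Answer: 5103000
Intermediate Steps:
g(M) = -27 + 9*M + 18*M*(-1 + M) (g(M) = -27 + 9*(M + (M + M)*(M - 1)) = -27 + 9*(M + (2*M)*(-1 + M)) = -27 + 9*(M + 2*M*(-1 + M)) = -27 + (9*M + 18*M*(-1 + M)) = -27 + 9*M + 18*M*(-1 + M))
m = -250
m*((g(-3)*(3*(-2)))*21) = -250*(-27 - 9*(-3) + 18*(-3)²)*(3*(-2))*21 = -250*(-27 + 27 + 18*9)*(-6)*21 = -250*(-27 + 27 + 162)*(-6)*21 = -250*162*(-6)*21 = -(-243000)*21 = -250*(-20412) = 5103000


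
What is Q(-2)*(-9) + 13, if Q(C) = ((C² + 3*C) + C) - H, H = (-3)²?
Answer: 130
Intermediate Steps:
H = 9
Q(C) = -9 + C² + 4*C (Q(C) = ((C² + 3*C) + C) - 1*9 = (C² + 4*C) - 9 = -9 + C² + 4*C)
Q(-2)*(-9) + 13 = (-9 + (-2)² + 4*(-2))*(-9) + 13 = (-9 + 4 - 8)*(-9) + 13 = -13*(-9) + 13 = 117 + 13 = 130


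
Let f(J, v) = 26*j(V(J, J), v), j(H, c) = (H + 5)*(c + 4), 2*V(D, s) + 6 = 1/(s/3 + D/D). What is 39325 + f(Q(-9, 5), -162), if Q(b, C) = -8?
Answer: 161707/5 ≈ 32341.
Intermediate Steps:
V(D, s) = -3 + 1/(2*(1 + s/3)) (V(D, s) = -3 + 1/(2*(s/3 + D/D)) = -3 + 1/(2*(s*(⅓) + 1)) = -3 + 1/(2*(s/3 + 1)) = -3 + 1/(2*(1 + s/3)))
j(H, c) = (4 + c)*(5 + H) (j(H, c) = (5 + H)*(4 + c) = (4 + c)*(5 + H))
f(J, v) = 520 + 130*v + 156*(-5 - 2*J)/(3 + J) + 39*v*(-5 - 2*J)/(3 + J) (f(J, v) = 26*(20 + 4*(3*(-5 - 2*J)/(2*(3 + J))) + 5*v + (3*(-5 - 2*J)/(2*(3 + J)))*v) = 26*(20 + 6*(-5 - 2*J)/(3 + J) + 5*v + 3*v*(-5 - 2*J)/(2*(3 + J))) = 26*(20 + 5*v + 6*(-5 - 2*J)/(3 + J) + 3*v*(-5 - 2*J)/(2*(3 + J))) = 520 + 130*v + 156*(-5 - 2*J)/(3 + J) + 39*v*(-5 - 2*J)/(3 + J))
39325 + f(Q(-9, 5), -162) = 39325 + 13*(60 + 15*(-162) + 16*(-8) + 4*(-8)*(-162))/(3 - 8) = 39325 + 13*(60 - 2430 - 128 + 5184)/(-5) = 39325 + 13*(-⅕)*2686 = 39325 - 34918/5 = 161707/5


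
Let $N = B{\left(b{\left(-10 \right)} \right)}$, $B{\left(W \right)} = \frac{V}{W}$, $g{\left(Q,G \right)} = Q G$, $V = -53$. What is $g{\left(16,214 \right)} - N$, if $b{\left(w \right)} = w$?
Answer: $\frac{34187}{10} \approx 3418.7$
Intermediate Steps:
$g{\left(Q,G \right)} = G Q$
$B{\left(W \right)} = - \frac{53}{W}$
$N = \frac{53}{10}$ ($N = - \frac{53}{-10} = \left(-53\right) \left(- \frac{1}{10}\right) = \frac{53}{10} \approx 5.3$)
$g{\left(16,214 \right)} - N = 214 \cdot 16 - \frac{53}{10} = 3424 - \frac{53}{10} = \frac{34187}{10}$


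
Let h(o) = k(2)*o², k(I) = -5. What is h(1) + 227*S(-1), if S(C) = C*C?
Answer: 222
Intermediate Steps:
h(o) = -5*o²
S(C) = C²
h(1) + 227*S(-1) = -5*1² + 227*(-1)² = -5*1 + 227*1 = -5 + 227 = 222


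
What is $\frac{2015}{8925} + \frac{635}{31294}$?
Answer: $\frac{13744957}{55859790} \approx 0.24606$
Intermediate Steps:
$\frac{2015}{8925} + \frac{635}{31294} = 2015 \cdot \frac{1}{8925} + 635 \cdot \frac{1}{31294} = \frac{403}{1785} + \frac{635}{31294} = \frac{13744957}{55859790}$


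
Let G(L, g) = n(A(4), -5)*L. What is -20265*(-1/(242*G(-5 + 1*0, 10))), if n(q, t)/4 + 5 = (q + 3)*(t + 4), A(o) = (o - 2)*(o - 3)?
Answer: 4053/9680 ≈ 0.41870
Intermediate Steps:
A(o) = (-3 + o)*(-2 + o) (A(o) = (-2 + o)*(-3 + o) = (-3 + o)*(-2 + o))
n(q, t) = -20 + 4*(3 + q)*(4 + t) (n(q, t) = -20 + 4*((q + 3)*(t + 4)) = -20 + 4*((3 + q)*(4 + t)) = -20 + 4*(3 + q)*(4 + t))
G(L, g) = -40*L (G(L, g) = (28 + 12*(-5) + 16*(6 + 4² - 5*4) + 4*(6 + 4² - 5*4)*(-5))*L = (28 - 60 + 16*(6 + 16 - 20) + 4*(6 + 16 - 20)*(-5))*L = (28 - 60 + 16*2 + 4*2*(-5))*L = (28 - 60 + 32 - 40)*L = -40*L)
-20265*(-1/(242*G(-5 + 1*0, 10))) = -20265*1/(9680*(-5 + 1*0)) = -20265*1/(9680*(-5 + 0)) = -20265/(-40*(-5)*(-242)) = -20265/(200*(-242)) = -20265/(-48400) = -20265*(-1/48400) = 4053/9680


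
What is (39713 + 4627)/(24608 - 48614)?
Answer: -7390/4001 ≈ -1.8470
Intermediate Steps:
(39713 + 4627)/(24608 - 48614) = 44340/(-24006) = 44340*(-1/24006) = -7390/4001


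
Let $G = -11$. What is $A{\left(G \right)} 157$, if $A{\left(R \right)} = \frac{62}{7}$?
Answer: $\frac{9734}{7} \approx 1390.6$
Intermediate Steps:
$A{\left(R \right)} = \frac{62}{7}$ ($A{\left(R \right)} = 62 \cdot \frac{1}{7} = \frac{62}{7}$)
$A{\left(G \right)} 157 = \frac{62}{7} \cdot 157 = \frac{9734}{7}$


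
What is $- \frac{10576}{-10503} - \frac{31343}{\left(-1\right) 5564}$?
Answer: $\frac{29849261}{4495284} \approx 6.6401$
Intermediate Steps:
$- \frac{10576}{-10503} - \frac{31343}{\left(-1\right) 5564} = \left(-10576\right) \left(- \frac{1}{10503}\right) - \frac{31343}{-5564} = \frac{10576}{10503} - - \frac{2411}{428} = \frac{10576}{10503} + \frac{2411}{428} = \frac{29849261}{4495284}$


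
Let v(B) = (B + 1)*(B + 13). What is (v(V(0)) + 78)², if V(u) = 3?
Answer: 20164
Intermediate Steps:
v(B) = (1 + B)*(13 + B)
(v(V(0)) + 78)² = ((13 + 3² + 14*3) + 78)² = ((13 + 9 + 42) + 78)² = (64 + 78)² = 142² = 20164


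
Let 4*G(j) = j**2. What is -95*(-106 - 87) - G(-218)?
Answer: 6454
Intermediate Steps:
G(j) = j**2/4
-95*(-106 - 87) - G(-218) = -95*(-106 - 87) - (-218)**2/4 = -95*(-193) - 47524/4 = 18335 - 1*11881 = 18335 - 11881 = 6454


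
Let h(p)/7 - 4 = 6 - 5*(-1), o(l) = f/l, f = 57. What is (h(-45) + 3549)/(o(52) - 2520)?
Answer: -63336/43661 ≈ -1.4506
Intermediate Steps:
o(l) = 57/l
h(p) = 105 (h(p) = 28 + 7*(6 - 5*(-1)) = 28 + 7*(6 + 5) = 28 + 7*11 = 28 + 77 = 105)
(h(-45) + 3549)/(o(52) - 2520) = (105 + 3549)/(57/52 - 2520) = 3654/(57*(1/52) - 2520) = 3654/(57/52 - 2520) = 3654/(-130983/52) = 3654*(-52/130983) = -63336/43661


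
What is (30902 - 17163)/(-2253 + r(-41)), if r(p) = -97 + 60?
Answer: -13739/2290 ≈ -5.9996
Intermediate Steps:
r(p) = -37
(30902 - 17163)/(-2253 + r(-41)) = (30902 - 17163)/(-2253 - 37) = 13739/(-2290) = 13739*(-1/2290) = -13739/2290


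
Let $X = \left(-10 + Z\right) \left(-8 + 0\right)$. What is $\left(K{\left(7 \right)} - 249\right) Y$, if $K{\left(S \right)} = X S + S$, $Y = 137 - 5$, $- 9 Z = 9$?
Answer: $49368$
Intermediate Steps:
$Z = -1$ ($Z = \left(- \frac{1}{9}\right) 9 = -1$)
$Y = 132$ ($Y = 137 - 5 = 132$)
$X = 88$ ($X = \left(-10 - 1\right) \left(-8 + 0\right) = \left(-11\right) \left(-8\right) = 88$)
$K{\left(S \right)} = 89 S$ ($K{\left(S \right)} = 88 S + S = 89 S$)
$\left(K{\left(7 \right)} - 249\right) Y = \left(89 \cdot 7 - 249\right) 132 = \left(623 - 249\right) 132 = 374 \cdot 132 = 49368$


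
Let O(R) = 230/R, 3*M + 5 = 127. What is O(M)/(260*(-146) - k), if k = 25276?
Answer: -345/3857396 ≈ -8.9439e-5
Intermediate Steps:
M = 122/3 (M = -5/3 + (⅓)*127 = -5/3 + 127/3 = 122/3 ≈ 40.667)
O(M)/(260*(-146) - k) = (230/(122/3))/(260*(-146) - 1*25276) = (230*(3/122))/(-37960 - 25276) = (345/61)/(-63236) = (345/61)*(-1/63236) = -345/3857396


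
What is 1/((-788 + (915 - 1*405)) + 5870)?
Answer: 1/5592 ≈ 0.00017883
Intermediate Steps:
1/((-788 + (915 - 1*405)) + 5870) = 1/((-788 + (915 - 405)) + 5870) = 1/((-788 + 510) + 5870) = 1/(-278 + 5870) = 1/5592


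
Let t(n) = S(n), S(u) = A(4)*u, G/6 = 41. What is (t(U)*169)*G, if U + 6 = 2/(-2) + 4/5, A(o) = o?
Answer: -5155176/5 ≈ -1.0310e+6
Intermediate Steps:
G = 246 (G = 6*41 = 246)
U = -31/5 (U = -6 + (2/(-2) + 4/5) = -6 + (2*(-½) + 4*(⅕)) = -6 + (-1 + ⅘) = -6 - ⅕ = -31/5 ≈ -6.2000)
S(u) = 4*u
t(n) = 4*n
(t(U)*169)*G = ((4*(-31/5))*169)*246 = -124/5*169*246 = -20956/5*246 = -5155176/5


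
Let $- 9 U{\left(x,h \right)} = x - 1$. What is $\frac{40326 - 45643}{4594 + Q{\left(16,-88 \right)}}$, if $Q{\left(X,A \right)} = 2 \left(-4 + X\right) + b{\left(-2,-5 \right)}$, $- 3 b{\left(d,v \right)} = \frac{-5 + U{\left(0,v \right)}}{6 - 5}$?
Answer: $- \frac{143559}{124730} \approx -1.151$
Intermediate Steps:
$U{\left(x,h \right)} = \frac{1}{9} - \frac{x}{9}$ ($U{\left(x,h \right)} = - \frac{x - 1}{9} = - \frac{-1 + x}{9} = \frac{1}{9} - \frac{x}{9}$)
$b{\left(d,v \right)} = \frac{44}{27}$ ($b{\left(d,v \right)} = - \frac{\left(-5 + \left(\frac{1}{9} - 0\right)\right) \frac{1}{6 - 5}}{3} = - \frac{\left(-5 + \left(\frac{1}{9} + 0\right)\right) 1^{-1}}{3} = - \frac{\left(-5 + \frac{1}{9}\right) 1}{3} = - \frac{\left(- \frac{44}{9}\right) 1}{3} = \left(- \frac{1}{3}\right) \left(- \frac{44}{9}\right) = \frac{44}{27}$)
$Q{\left(X,A \right)} = - \frac{172}{27} + 2 X$ ($Q{\left(X,A \right)} = 2 \left(-4 + X\right) + \frac{44}{27} = \left(-8 + 2 X\right) + \frac{44}{27} = - \frac{172}{27} + 2 X$)
$\frac{40326 - 45643}{4594 + Q{\left(16,-88 \right)}} = \frac{40326 - 45643}{4594 + \left(- \frac{172}{27} + 2 \cdot 16\right)} = - \frac{5317}{4594 + \left(- \frac{172}{27} + 32\right)} = - \frac{5317}{4594 + \frac{692}{27}} = - \frac{5317}{\frac{124730}{27}} = \left(-5317\right) \frac{27}{124730} = - \frac{143559}{124730}$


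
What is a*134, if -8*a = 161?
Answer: -10787/4 ≈ -2696.8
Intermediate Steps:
a = -161/8 (a = -1/8*161 = -161/8 ≈ -20.125)
a*134 = -161/8*134 = -10787/4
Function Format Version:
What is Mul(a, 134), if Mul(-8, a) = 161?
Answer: Rational(-10787, 4) ≈ -2696.8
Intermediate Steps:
a = Rational(-161, 8) (a = Mul(Rational(-1, 8), 161) = Rational(-161, 8) ≈ -20.125)
Mul(a, 134) = Mul(Rational(-161, 8), 134) = Rational(-10787, 4)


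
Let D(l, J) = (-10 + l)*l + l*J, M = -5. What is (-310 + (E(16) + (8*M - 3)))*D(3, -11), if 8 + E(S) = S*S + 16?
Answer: 4806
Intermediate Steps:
E(S) = 8 + S² (E(S) = -8 + (S*S + 16) = -8 + (S² + 16) = -8 + (16 + S²) = 8 + S²)
D(l, J) = J*l + l*(-10 + l) (D(l, J) = l*(-10 + l) + J*l = J*l + l*(-10 + l))
(-310 + (E(16) + (8*M - 3)))*D(3, -11) = (-310 + ((8 + 16²) + (8*(-5) - 3)))*(3*(-10 - 11 + 3)) = (-310 + ((8 + 256) + (-40 - 3)))*(3*(-18)) = (-310 + (264 - 43))*(-54) = (-310 + 221)*(-54) = -89*(-54) = 4806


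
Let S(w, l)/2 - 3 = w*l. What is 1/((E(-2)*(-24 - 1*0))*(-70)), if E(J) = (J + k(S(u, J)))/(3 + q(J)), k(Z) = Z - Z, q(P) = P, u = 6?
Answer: -1/3360 ≈ -0.00029762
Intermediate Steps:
S(w, l) = 6 + 2*l*w (S(w, l) = 6 + 2*(w*l) = 6 + 2*(l*w) = 6 + 2*l*w)
k(Z) = 0
E(J) = J/(3 + J) (E(J) = (J + 0)/(3 + J) = J/(3 + J))
1/((E(-2)*(-24 - 1*0))*(-70)) = 1/(((-2/(3 - 2))*(-24 - 1*0))*(-70)) = 1/(((-2/1)*(-24 + 0))*(-70)) = 1/((-2*1*(-24))*(-70)) = 1/(-2*(-24)*(-70)) = 1/(48*(-70)) = 1/(-3360) = -1/3360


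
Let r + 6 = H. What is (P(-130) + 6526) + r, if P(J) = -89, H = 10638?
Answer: 17069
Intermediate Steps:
r = 10632 (r = -6 + 10638 = 10632)
(P(-130) + 6526) + r = (-89 + 6526) + 10632 = 6437 + 10632 = 17069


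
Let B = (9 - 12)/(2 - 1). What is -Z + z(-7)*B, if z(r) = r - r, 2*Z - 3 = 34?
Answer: -37/2 ≈ -18.500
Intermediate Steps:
Z = 37/2 (Z = 3/2 + (½)*34 = 3/2 + 17 = 37/2 ≈ 18.500)
z(r) = 0
B = -3 (B = -3/1 = -3*1 = -3)
-Z + z(-7)*B = -1*37/2 + 0*(-3) = -37/2 + 0 = -37/2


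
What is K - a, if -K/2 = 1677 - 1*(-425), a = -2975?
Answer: -1229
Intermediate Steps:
K = -4204 (K = -2*(1677 - 1*(-425)) = -2*(1677 + 425) = -2*2102 = -4204)
K - a = -4204 - 1*(-2975) = -4204 + 2975 = -1229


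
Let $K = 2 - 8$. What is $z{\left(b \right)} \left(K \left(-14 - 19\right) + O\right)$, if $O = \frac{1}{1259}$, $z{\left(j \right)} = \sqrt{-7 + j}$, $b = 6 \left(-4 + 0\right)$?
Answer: $\frac{249283 i \sqrt{31}}{1259} \approx 1102.4 i$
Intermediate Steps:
$K = -6$
$b = -24$ ($b = 6 \left(-4\right) = -24$)
$O = \frac{1}{1259} \approx 0.00079428$
$z{\left(b \right)} \left(K \left(-14 - 19\right) + O\right) = \sqrt{-7 - 24} \left(- 6 \left(-14 - 19\right) + \frac{1}{1259}\right) = \sqrt{-31} \left(\left(-6\right) \left(-33\right) + \frac{1}{1259}\right) = i \sqrt{31} \left(198 + \frac{1}{1259}\right) = i \sqrt{31} \cdot \frac{249283}{1259} = \frac{249283 i \sqrt{31}}{1259}$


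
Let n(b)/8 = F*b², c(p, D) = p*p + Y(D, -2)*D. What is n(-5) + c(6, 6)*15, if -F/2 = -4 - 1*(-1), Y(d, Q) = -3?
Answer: 1470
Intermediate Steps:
c(p, D) = p² - 3*D (c(p, D) = p*p - 3*D = p² - 3*D)
F = 6 (F = -2*(-4 - 1*(-1)) = -2*(-4 + 1) = -2*(-3) = 6)
n(b) = 48*b² (n(b) = 8*(6*b²) = 48*b²)
n(-5) + c(6, 6)*15 = 48*(-5)² + (6² - 3*6)*15 = 48*25 + (36 - 18)*15 = 1200 + 18*15 = 1200 + 270 = 1470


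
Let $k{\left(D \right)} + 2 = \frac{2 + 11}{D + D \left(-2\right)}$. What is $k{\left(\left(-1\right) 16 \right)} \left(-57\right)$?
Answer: $\frac{1083}{16} \approx 67.688$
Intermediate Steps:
$k{\left(D \right)} = -2 - \frac{13}{D}$ ($k{\left(D \right)} = -2 + \frac{2 + 11}{D + D \left(-2\right)} = -2 + \frac{13}{D - 2 D} = -2 + \frac{13}{\left(-1\right) D} = -2 + 13 \left(- \frac{1}{D}\right) = -2 - \frac{13}{D}$)
$k{\left(\left(-1\right) 16 \right)} \left(-57\right) = \left(-2 - \frac{13}{\left(-1\right) 16}\right) \left(-57\right) = \left(-2 - \frac{13}{-16}\right) \left(-57\right) = \left(-2 - - \frac{13}{16}\right) \left(-57\right) = \left(-2 + \frac{13}{16}\right) \left(-57\right) = \left(- \frac{19}{16}\right) \left(-57\right) = \frac{1083}{16}$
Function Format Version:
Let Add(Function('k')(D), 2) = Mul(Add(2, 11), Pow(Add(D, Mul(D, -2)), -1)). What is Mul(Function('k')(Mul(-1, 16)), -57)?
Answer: Rational(1083, 16) ≈ 67.688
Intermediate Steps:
Function('k')(D) = Add(-2, Mul(-13, Pow(D, -1))) (Function('k')(D) = Add(-2, Mul(Add(2, 11), Pow(Add(D, Mul(D, -2)), -1))) = Add(-2, Mul(13, Pow(Add(D, Mul(-2, D)), -1))) = Add(-2, Mul(13, Pow(Mul(-1, D), -1))) = Add(-2, Mul(13, Mul(-1, Pow(D, -1)))) = Add(-2, Mul(-13, Pow(D, -1))))
Mul(Function('k')(Mul(-1, 16)), -57) = Mul(Add(-2, Mul(-13, Pow(Mul(-1, 16), -1))), -57) = Mul(Add(-2, Mul(-13, Pow(-16, -1))), -57) = Mul(Add(-2, Mul(-13, Rational(-1, 16))), -57) = Mul(Add(-2, Rational(13, 16)), -57) = Mul(Rational(-19, 16), -57) = Rational(1083, 16)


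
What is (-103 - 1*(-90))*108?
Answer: -1404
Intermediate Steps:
(-103 - 1*(-90))*108 = (-103 + 90)*108 = -13*108 = -1404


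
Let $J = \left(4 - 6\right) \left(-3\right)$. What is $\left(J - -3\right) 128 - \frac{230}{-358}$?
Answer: $\frac{206323}{179} \approx 1152.6$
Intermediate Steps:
$J = 6$ ($J = \left(-2\right) \left(-3\right) = 6$)
$\left(J - -3\right) 128 - \frac{230}{-358} = \left(6 - -3\right) 128 - \frac{230}{-358} = \left(6 + 3\right) 128 - - \frac{115}{179} = 9 \cdot 128 + \frac{115}{179} = 1152 + \frac{115}{179} = \frac{206323}{179}$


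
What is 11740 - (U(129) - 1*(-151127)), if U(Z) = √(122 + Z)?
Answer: -139387 - √251 ≈ -1.3940e+5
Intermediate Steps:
11740 - (U(129) - 1*(-151127)) = 11740 - (√(122 + 129) - 1*(-151127)) = 11740 - (√251 + 151127) = 11740 - (151127 + √251) = 11740 + (-151127 - √251) = -139387 - √251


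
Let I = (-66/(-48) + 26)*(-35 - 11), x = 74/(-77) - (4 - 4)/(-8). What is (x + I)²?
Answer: 150656541025/94864 ≈ 1.5881e+6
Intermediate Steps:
x = -74/77 (x = 74*(-1/77) - 1*0*(-⅛) = -74/77 + 0*(-⅛) = -74/77 + 0 = -74/77 ≈ -0.96104)
I = -5037/4 (I = (-66*(-1/48) + 26)*(-46) = (11/8 + 26)*(-46) = (219/8)*(-46) = -5037/4 ≈ -1259.3)
(x + I)² = (-74/77 - 5037/4)² = (-388145/308)² = 150656541025/94864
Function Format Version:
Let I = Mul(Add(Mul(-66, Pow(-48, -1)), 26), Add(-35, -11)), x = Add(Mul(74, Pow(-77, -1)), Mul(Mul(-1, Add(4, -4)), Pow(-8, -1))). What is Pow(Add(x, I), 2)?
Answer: Rational(150656541025, 94864) ≈ 1.5881e+6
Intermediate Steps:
x = Rational(-74, 77) (x = Add(Mul(74, Rational(-1, 77)), Mul(Mul(-1, 0), Rational(-1, 8))) = Add(Rational(-74, 77), Mul(0, Rational(-1, 8))) = Add(Rational(-74, 77), 0) = Rational(-74, 77) ≈ -0.96104)
I = Rational(-5037, 4) (I = Mul(Add(Mul(-66, Rational(-1, 48)), 26), -46) = Mul(Add(Rational(11, 8), 26), -46) = Mul(Rational(219, 8), -46) = Rational(-5037, 4) ≈ -1259.3)
Pow(Add(x, I), 2) = Pow(Add(Rational(-74, 77), Rational(-5037, 4)), 2) = Pow(Rational(-388145, 308), 2) = Rational(150656541025, 94864)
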